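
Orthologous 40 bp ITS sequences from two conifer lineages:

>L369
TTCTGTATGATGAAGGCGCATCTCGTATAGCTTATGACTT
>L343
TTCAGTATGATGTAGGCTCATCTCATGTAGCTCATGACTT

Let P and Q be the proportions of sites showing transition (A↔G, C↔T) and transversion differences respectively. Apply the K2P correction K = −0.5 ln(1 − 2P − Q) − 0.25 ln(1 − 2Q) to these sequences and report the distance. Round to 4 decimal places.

0.1681

Differing sites — 4:T/A (Tv); 13:A/T (Tv); 18:G/T (Tv); 25:G/A (Ti); 27:A/G (Ti); 33:T/C (Ti).
Of the 6 differences, 3 transitions and 3 transversions over 40 sites: P = 3/40 = 0.075000, Q = 3/40 = 0.075000.
d = −0.5·ln(0.775000) − 0.25·ln(0.850000) = −0.5·(-0.254892) − 0.25·(-0.162519) = 0.1681.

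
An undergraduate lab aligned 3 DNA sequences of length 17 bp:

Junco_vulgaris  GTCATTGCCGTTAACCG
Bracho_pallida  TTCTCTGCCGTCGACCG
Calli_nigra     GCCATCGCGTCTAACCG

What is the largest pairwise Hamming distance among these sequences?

Pairwise Hamming distances:
  Junco_vulgaris vs Bracho_pallida: 5
  Junco_vulgaris vs Calli_nigra: 5
  Bracho_pallida vs Calli_nigra: 10
The largest is 10, between Bracho_pallida and Calli_nigra.

10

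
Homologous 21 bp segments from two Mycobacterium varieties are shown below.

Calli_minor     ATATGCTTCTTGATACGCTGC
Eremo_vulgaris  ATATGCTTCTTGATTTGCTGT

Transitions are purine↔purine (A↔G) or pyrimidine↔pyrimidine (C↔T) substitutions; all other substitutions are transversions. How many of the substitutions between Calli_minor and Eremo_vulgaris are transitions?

2

The sequences differ at positions 15 (A/T, transversion), 16 (C/T, transition), 21 (C/T, transition).
Of the 3 differences, 2 transitions and 1 transversion, so the answer is 2.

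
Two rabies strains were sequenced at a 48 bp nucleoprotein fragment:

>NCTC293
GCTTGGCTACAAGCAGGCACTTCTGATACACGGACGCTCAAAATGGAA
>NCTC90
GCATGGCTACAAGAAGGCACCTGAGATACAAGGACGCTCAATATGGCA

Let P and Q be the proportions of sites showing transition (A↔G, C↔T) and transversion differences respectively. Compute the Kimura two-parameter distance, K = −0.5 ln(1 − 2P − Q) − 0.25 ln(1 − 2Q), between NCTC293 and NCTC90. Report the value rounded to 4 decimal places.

0.1900

Differing sites — 3:T/A (Tv); 14:C/A (Tv); 21:T/C (Ti); 23:C/G (Tv); 24:T/A (Tv); 31:C/A (Tv); 42:A/T (Tv); 47:A/C (Tv).
Of the 8 differences, 1 transition and 7 transversions over 48 sites: P = 1/48 = 0.020833, Q = 7/48 = 0.145833.
d = −0.5·ln(0.812501) − 0.25·ln(0.708334) = −0.5·(-0.207638) − 0.25·(-0.344840) = 0.1900.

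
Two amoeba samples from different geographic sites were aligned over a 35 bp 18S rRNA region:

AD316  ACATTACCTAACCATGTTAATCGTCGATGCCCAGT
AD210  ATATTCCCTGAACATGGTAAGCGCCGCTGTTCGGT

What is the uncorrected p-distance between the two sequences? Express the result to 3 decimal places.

The sequences differ at positions 2 (C/T), 6 (A/C), 10 (A/G), 12 (C/A), 17 (T/G), 21 (T/G), 24 (T/C), 27 (A/C), 30 (C/T), 31 (C/T), 33 (A/G).
There are 11 differences over 35 sites, so p = 11/35 = 0.314.

0.314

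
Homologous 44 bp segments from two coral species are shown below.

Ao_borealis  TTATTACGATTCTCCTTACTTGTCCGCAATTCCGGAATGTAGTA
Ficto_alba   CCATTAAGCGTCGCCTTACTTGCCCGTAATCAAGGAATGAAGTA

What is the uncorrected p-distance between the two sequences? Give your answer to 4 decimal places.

Differing sites — 1:T/C; 2:T/C; 7:C/A; 9:A/C; 10:T/G; 13:T/G; 23:T/C; 27:C/T; 31:T/C; 32:C/A; 33:C/A; 40:T/A.
There are 12 differences over 44 sites, so p = 12/44 = 0.2727.

0.2727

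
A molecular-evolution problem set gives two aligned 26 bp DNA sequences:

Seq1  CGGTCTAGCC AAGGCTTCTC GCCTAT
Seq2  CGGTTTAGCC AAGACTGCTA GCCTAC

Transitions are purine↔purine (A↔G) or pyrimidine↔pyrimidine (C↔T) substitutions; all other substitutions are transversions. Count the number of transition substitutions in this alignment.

Differing sites — 5:C/T (Ti); 14:G/A (Ti); 17:T/G (Tv); 20:C/A (Tv); 26:T/C (Ti).
Of the 5 differences, 3 transitions and 2 transversions, so the answer is 3.

3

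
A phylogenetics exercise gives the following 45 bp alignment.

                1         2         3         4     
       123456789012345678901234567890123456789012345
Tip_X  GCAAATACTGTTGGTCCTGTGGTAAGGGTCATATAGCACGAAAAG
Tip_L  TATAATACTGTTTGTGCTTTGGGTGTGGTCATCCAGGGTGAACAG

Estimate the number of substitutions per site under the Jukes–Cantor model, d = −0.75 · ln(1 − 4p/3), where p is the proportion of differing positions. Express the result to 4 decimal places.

0.4819

Mismatches occur at site 1 (G↔T), site 2 (C↔A), site 3 (A↔T), site 13 (G↔T), site 16 (C↔G), site 19 (G↔T), site 23 (T↔G), site 24 (A↔T), site 25 (A↔G), site 26 (G↔T), site 33 (A↔C), site 34 (T↔C), site 37 (C↔G), site 38 (A↔G), site 39 (C↔T), site 43 (A↔C).
p = 16/45 = 0.355556.
d = −0.75 · ln(1 − (4/3)·0.355556) = −0.75 · ln(0.525925) = −0.75 · (-0.642597) = 0.4819.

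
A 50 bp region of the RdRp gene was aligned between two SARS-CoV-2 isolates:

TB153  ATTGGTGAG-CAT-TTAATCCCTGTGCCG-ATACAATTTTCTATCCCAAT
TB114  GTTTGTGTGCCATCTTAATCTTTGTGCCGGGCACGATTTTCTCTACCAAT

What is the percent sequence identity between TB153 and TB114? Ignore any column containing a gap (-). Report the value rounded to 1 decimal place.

Excluding the 3 gap columns leaves 47 comparable sites.
Differing sites — 1:A/G; 4:G/T; 8:A/T; 21:C/T; 22:C/T; 31:A/G; 32:T/C; 35:A/G; 43:A/C; 45:C/A.
37 of the 47 comparable sites match, so the percent identity is 37/47 × 100 = 78.7%.

78.7%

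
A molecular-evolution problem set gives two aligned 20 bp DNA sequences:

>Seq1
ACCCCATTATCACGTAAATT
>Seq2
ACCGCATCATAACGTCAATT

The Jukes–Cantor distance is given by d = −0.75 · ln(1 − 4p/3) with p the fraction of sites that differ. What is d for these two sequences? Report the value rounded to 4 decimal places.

Mismatches occur at site 4 (C→G), site 8 (T→C), site 11 (C→A), site 16 (A→C).
p = 4/20 = 0.200000.
d = −0.75 · ln(1 − (4/3)·0.200000) = −0.75 · ln(0.733333) = −0.75 · (-0.310155) = 0.2326.

0.2326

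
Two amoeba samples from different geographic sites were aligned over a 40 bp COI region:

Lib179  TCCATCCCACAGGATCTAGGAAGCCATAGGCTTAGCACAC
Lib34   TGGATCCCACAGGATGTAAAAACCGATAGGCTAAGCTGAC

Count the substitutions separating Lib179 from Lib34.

Mismatches occur at site 2 (C→G), site 3 (C→G), site 16 (C→G), site 19 (G→A), site 20 (G→A), site 23 (G→C), site 25 (C→G), site 33 (T→A), site 37 (A→T), site 38 (C→G).
That gives 10 mismatches out of 40 aligned sites, so the Hamming distance is 10.

10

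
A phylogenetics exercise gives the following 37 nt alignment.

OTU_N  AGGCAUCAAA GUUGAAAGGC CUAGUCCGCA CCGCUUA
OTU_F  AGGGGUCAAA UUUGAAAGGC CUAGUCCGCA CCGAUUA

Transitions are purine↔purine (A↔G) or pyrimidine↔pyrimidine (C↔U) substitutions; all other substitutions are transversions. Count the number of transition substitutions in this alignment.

Differing sites — 4:C/G (Tv); 5:A/G (Ti); 11:G/U (Tv); 34:C/A (Tv).
Of the 4 differences, 1 transition and 3 transversions, so the answer is 1.

1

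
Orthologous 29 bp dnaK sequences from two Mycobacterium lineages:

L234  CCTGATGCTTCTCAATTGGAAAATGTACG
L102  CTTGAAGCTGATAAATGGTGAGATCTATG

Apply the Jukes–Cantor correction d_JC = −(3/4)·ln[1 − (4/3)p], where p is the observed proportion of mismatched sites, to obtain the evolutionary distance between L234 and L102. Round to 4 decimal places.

0.5285

Mismatches occur at site 2 (C↔T), site 6 (T↔A), site 10 (T↔G), site 11 (C↔A), site 13 (C↔A), site 17 (T↔G), site 19 (G↔T), site 20 (A↔G), site 22 (A↔G), site 25 (G↔C), site 28 (C↔T).
p = 11/29 = 0.379310.
d = −0.75 · ln(1 − (4/3)·0.379310) = −0.75 · ln(0.494253) = −0.75 · (-0.704708) = 0.5285.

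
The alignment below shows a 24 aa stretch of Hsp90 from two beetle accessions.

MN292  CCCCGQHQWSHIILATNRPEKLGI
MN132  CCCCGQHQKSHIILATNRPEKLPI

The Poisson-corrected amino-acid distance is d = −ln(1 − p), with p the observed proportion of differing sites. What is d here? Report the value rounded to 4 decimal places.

The sequences differ at positions 9 (W/K), 23 (G/P).
p = 2/24 = 0.083333.
d = −ln(1 − 0.083333) = −ln(0.916667) = 0.0870.

0.0870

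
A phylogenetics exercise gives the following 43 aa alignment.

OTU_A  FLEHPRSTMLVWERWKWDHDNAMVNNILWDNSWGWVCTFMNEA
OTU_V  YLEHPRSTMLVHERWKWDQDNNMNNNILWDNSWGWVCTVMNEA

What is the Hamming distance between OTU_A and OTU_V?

6

Mismatches occur at site 1 (F↔Y), site 12 (W↔H), site 19 (H↔Q), site 22 (A↔N), site 24 (V↔N), site 39 (F↔V).
That gives 6 mismatches out of 43 aligned sites, so the Hamming distance is 6.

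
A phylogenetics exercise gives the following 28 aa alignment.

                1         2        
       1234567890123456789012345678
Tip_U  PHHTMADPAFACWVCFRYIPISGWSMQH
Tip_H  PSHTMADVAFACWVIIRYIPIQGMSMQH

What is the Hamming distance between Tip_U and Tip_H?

Mismatches occur at site 2 (H↔S), site 8 (P↔V), site 15 (C↔I), site 16 (F↔I), site 22 (S↔Q), site 24 (W↔M).
That gives 6 mismatches out of 28 aligned sites, so the Hamming distance is 6.

6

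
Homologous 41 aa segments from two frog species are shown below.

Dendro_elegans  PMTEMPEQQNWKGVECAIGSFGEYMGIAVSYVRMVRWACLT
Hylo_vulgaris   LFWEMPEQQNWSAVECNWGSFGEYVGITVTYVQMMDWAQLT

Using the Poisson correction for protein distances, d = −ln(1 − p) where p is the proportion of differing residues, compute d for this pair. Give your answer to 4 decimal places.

0.4177

The sequences differ at positions 1 (P/L), 2 (M/F), 3 (T/W), 12 (K/S), 13 (G/A), 17 (A/N), 18 (I/W), 25 (M/V), 28 (A/T), 30 (S/T), 33 (R/Q), 35 (V/M), 36 (R/D), 39 (C/Q).
p = 14/41 = 0.341463.
d = −ln(1 − 0.341463) = −ln(0.658537) = 0.4177.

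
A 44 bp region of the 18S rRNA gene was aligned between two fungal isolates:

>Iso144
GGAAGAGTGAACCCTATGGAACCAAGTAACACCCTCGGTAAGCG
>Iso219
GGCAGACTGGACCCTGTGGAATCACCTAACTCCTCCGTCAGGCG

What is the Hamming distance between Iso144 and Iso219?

13

The sequences differ at positions 3 (A/C), 7 (G/C), 10 (A/G), 16 (A/G), 22 (C/T), 25 (A/C), 26 (G/C), 31 (A/T), 34 (C/T), 35 (T/C), 38 (G/T), 39 (T/C), 41 (A/G).
That gives 13 mismatches out of 44 aligned sites, so the Hamming distance is 13.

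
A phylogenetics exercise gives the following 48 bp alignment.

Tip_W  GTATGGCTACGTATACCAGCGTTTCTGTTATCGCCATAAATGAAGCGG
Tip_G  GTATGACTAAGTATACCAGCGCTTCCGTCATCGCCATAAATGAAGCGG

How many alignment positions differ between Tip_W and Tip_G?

Mismatches occur at site 6 (G→A), site 10 (C→A), site 22 (T→C), site 26 (T→C), site 29 (T→C).
That gives 5 mismatches out of 48 aligned sites, so the Hamming distance is 5.

5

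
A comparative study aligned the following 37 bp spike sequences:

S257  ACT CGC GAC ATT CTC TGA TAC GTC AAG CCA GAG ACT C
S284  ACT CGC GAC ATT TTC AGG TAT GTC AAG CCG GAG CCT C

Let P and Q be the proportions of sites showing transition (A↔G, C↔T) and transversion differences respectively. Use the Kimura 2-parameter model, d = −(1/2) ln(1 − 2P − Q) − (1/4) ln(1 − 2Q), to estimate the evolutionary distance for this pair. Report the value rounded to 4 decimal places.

Differing sites — 13:C/T (Ti); 16:T/A (Tv); 18:A/G (Ti); 21:C/T (Ti); 30:A/G (Ti); 34:A/C (Tv).
Of the 6 differences, 4 transitions and 2 transversions over 37 sites: P = 4/37 = 0.108108, Q = 2/37 = 0.054054.
d = −0.5·ln(0.729730) − 0.25·ln(0.891892) = −0.5·(-0.315081) − 0.25·(-0.114410) = 0.1861.

0.1861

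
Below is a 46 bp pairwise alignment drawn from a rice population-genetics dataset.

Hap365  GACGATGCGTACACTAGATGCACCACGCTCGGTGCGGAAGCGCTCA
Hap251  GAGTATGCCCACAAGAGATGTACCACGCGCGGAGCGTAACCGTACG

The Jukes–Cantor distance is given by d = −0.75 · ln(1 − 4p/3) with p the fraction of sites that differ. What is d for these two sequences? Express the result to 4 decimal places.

0.3904

Differing sites — 3:C/G; 4:G/T; 9:G/C; 10:T/C; 14:C/A; 15:T/G; 21:C/T; 29:T/G; 33:T/A; 37:G/T; 40:G/C; 43:C/T; 44:T/A; 46:A/G.
p = 14/46 = 0.304348.
d = −0.75 · ln(1 − (4/3)·0.304348) = −0.75 · ln(0.594203) = −0.75 · (-0.520534) = 0.3904.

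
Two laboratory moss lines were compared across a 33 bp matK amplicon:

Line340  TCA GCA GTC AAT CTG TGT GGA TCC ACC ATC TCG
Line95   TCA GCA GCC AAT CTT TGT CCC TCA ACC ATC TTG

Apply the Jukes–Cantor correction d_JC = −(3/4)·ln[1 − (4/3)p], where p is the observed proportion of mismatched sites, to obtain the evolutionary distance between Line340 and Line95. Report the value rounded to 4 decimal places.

0.2493

Mismatches occur at site 8 (T/C), site 15 (G/T), site 19 (G/C), site 20 (G/C), site 21 (A/C), site 24 (C/A), site 32 (C/T).
p = 7/33 = 0.212121.
d = −0.75 · ln(1 − (4/3)·0.212121) = −0.75 · ln(0.717172) = −0.75 · (-0.332440) = 0.2493.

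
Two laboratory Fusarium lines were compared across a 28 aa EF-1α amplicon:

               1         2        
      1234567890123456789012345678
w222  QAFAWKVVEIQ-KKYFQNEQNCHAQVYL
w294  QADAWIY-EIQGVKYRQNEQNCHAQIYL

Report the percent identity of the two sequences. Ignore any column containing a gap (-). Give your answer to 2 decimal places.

Excluding the 2 gap columns leaves 26 comparable sites.
The sequences differ at positions 3 (F/D), 6 (K/I), 7 (V/Y), 13 (K/V), 16 (F/R), 26 (V/I).
20 of the 26 comparable sites match, so the percent identity is 20/26 × 100 = 76.92%.

76.92%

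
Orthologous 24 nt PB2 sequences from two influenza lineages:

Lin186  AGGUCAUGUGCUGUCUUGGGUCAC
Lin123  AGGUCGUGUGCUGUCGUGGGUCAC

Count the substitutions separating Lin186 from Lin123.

2

Differing sites — 6:A/G; 16:U/G.
That gives 2 mismatches out of 24 aligned sites, so the Hamming distance is 2.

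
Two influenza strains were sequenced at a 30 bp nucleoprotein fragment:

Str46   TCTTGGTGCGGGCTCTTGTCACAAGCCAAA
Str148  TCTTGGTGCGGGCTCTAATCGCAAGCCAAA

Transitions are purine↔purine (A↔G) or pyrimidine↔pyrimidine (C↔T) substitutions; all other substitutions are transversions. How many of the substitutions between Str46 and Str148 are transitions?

The sequences differ at positions 17 (T/A, transversion), 18 (G/A, transition), 21 (A/G, transition).
Of the 3 differences, 2 transitions and 1 transversion, so the answer is 2.

2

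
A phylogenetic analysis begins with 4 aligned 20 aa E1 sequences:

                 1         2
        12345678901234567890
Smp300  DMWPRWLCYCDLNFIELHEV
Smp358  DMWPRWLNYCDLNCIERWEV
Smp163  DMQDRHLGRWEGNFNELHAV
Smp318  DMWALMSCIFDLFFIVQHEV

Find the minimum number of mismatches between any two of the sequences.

4

Pairwise Hamming distances:
  Smp300 vs Smp358: 4
  Smp300 vs Smp163: 10
  Smp300 vs Smp318: 9
  Smp358 vs Smp163: 13
  Smp358 vs Smp318: 12
  Smp163 vs Smp318: 15
The smallest is 4, between Smp300 and Smp358.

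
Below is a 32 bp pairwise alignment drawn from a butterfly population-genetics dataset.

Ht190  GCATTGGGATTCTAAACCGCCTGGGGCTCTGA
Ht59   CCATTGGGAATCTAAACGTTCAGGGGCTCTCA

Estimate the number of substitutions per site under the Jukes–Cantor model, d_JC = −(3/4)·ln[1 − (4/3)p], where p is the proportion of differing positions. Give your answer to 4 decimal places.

0.2586

The sequences differ at positions 1 (G/C), 10 (T/A), 18 (C/G), 19 (G/T), 20 (C/T), 22 (T/A), 31 (G/C).
p = 7/32 = 0.218750.
d = −0.75 · ln(1 − (4/3)·0.218750) = −0.75 · ln(0.708333) = −0.75 · (-0.344841) = 0.2586.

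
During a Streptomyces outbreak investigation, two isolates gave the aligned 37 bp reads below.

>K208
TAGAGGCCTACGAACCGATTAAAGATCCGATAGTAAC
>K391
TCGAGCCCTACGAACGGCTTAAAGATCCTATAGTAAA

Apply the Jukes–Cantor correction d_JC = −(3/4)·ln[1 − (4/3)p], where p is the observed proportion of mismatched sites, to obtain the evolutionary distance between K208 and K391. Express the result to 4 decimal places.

Mismatches occur at site 2 (A→C), site 6 (G→C), site 16 (C→G), site 18 (A→C), site 29 (G→T), site 37 (C→A).
p = 6/37 = 0.162162.
d = −0.75 · ln(1 − (4/3)·0.162162) = −0.75 · ln(0.783784) = −0.75 · (-0.243622) = 0.1827.

0.1827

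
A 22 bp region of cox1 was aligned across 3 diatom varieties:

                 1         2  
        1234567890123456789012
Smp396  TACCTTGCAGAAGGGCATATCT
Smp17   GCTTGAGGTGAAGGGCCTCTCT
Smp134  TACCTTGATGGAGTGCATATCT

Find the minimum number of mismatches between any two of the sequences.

4

Pairwise Hamming distances:
  Smp396 vs Smp17: 10
  Smp396 vs Smp134: 4
  Smp17 vs Smp134: 11
The smallest is 4, between Smp396 and Smp134.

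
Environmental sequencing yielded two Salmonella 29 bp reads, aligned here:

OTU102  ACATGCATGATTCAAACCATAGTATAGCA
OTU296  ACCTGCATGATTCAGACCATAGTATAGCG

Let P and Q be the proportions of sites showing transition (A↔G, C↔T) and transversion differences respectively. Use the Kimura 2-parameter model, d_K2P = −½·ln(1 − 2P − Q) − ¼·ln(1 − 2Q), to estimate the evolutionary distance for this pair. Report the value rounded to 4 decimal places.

0.1125

Differing sites — 3:A/C (Tv); 15:A/G (Ti); 29:A/G (Ti).
Of the 3 differences, 2 transitions and 1 transversion over 29 sites: P = 2/29 = 0.068966, Q = 1/29 = 0.034483.
d = −0.5·ln(0.827585) − 0.25·ln(0.931034) = −0.5·(-0.189243) − 0.25·(-0.071459) = 0.1125.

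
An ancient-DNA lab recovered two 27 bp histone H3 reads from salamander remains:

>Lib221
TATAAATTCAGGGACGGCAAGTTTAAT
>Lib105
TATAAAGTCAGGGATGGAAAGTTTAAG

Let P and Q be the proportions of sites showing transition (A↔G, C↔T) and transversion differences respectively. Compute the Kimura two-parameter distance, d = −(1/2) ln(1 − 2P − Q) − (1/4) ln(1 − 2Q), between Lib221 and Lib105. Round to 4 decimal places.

Differing sites — 7:T/G (Tv); 15:C/T (Ti); 18:C/A (Tv); 27:T/G (Tv).
Of the 4 differences, 1 transition and 3 transversions over 27 sites: P = 1/27 = 0.037037, Q = 3/27 = 0.111111.
d = −0.5·ln(0.814815) − 0.25·ln(0.777778) = −0.5·(-0.204794) − 0.25·(-0.251314) = 0.1652.

0.1652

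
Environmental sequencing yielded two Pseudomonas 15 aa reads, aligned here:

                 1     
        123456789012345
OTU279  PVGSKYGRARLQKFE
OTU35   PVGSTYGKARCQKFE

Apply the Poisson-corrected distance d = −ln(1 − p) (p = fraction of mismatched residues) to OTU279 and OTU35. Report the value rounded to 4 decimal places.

0.2231

Mismatches occur at site 5 (K/T), site 8 (R/K), site 11 (L/C).
p = 3/15 = 0.200000.
d = −ln(1 − 0.200000) = −ln(0.800000) = 0.2231.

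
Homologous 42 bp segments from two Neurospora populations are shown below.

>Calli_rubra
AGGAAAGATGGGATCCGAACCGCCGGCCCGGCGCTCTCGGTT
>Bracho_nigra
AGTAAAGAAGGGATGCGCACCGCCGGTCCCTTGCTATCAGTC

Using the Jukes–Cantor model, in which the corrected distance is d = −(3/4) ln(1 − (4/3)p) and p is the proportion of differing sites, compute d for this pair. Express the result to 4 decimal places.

0.3222

Mismatches occur at site 3 (G/T), site 9 (T/A), site 15 (C/G), site 18 (A/C), site 27 (C/T), site 30 (G/C), site 31 (G/T), site 32 (C/T), site 36 (C/A), site 39 (G/A), site 42 (T/C).
p = 11/42 = 0.261905.
d = −0.75 · ln(1 − (4/3)·0.261905) = −0.75 · ln(0.650793) = −0.75 · (-0.429564) = 0.3222.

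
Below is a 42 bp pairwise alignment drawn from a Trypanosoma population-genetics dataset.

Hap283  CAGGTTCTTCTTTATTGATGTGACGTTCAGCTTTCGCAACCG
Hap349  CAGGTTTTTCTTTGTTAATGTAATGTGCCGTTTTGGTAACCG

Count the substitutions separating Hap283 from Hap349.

10

The sequences differ at positions 7 (C/T), 14 (A/G), 17 (G/A), 22 (G/A), 24 (C/T), 27 (T/G), 29 (A/C), 31 (C/T), 35 (C/G), 37 (C/T).
That gives 10 mismatches out of 42 aligned sites, so the Hamming distance is 10.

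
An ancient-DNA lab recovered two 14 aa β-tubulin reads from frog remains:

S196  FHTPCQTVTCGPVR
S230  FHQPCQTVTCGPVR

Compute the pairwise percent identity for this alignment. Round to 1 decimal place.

92.9%

Differing sites — 3:T/Q.
13 of the 14 sites match, so the percent identity is 13/14 × 100 = 92.9%.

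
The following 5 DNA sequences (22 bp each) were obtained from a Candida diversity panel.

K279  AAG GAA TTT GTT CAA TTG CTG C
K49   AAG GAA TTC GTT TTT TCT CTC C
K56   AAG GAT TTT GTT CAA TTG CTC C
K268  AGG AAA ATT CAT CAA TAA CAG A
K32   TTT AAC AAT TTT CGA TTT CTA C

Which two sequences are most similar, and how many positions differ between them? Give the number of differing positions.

Pairwise Hamming distances:
  K279 vs K49: 7
  K279 vs K56: 2
  K279 vs K268: 9
  K279 vs K32: 11
  K49 vs K56: 7
  K49 vs K268: 14
  K49 vs K32: 14
  K56 vs K268: 11
  K56 vs K32: 11
  K268 vs K32: 13
The smallest is 2, between K279 and K56.

2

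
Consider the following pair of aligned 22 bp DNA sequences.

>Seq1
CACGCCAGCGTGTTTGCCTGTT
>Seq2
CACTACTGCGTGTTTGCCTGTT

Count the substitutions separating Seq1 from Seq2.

3

Differing sites — 4:G/T; 5:C/A; 7:A/T.
That gives 3 mismatches out of 22 aligned sites, so the Hamming distance is 3.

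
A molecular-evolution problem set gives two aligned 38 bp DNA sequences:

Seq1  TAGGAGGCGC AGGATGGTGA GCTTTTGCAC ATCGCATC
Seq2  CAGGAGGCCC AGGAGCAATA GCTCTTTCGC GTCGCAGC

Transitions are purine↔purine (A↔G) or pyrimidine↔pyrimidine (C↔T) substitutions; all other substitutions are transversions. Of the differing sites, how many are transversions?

7

Differing sites — 1:T/C (Ti); 9:G/C (Tv); 15:T/G (Tv); 16:G/C (Tv); 17:G/A (Ti); 18:T/A (Tv); 19:G/T (Tv); 24:T/C (Ti); 27:G/T (Tv); 29:A/G (Ti); 31:A/G (Ti); 37:T/G (Tv).
Of the 12 differences, 5 transitions and 7 transversions, so the answer is 7.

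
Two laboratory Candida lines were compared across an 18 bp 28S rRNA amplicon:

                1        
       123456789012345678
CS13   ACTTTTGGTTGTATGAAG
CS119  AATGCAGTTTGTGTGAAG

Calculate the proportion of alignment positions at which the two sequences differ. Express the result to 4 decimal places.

0.3333

Differing sites — 2:C/A; 4:T/G; 5:T/C; 6:T/A; 8:G/T; 13:A/G.
There are 6 differences over 18 sites, so p = 6/18 = 0.3333.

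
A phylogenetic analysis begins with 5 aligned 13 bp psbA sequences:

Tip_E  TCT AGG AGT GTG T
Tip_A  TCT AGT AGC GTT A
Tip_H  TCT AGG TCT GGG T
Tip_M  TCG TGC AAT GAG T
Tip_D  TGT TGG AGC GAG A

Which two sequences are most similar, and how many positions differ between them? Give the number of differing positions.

3

Pairwise Hamming distances:
  Tip_E vs Tip_A: 4
  Tip_E vs Tip_H: 3
  Tip_E vs Tip_M: 5
  Tip_E vs Tip_D: 5
  Tip_A vs Tip_H: 7
  Tip_A vs Tip_M: 8
  Tip_A vs Tip_D: 5
  Tip_H vs Tip_M: 6
  Tip_H vs Tip_D: 7
  Tip_M vs Tip_D: 6
The smallest is 3, between Tip_E and Tip_H.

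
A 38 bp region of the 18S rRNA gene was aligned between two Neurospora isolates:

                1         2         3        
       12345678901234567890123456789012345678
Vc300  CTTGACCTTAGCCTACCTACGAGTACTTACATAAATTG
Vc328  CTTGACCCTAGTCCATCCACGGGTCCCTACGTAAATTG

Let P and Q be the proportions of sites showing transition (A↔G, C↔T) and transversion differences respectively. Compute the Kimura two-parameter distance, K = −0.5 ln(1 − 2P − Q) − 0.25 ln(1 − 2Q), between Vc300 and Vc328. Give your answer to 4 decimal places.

0.3100

The sequences differ at positions 8 (T/C, transition), 12 (C/T, transition), 14 (T/C, transition), 16 (C/T, transition), 18 (T/C, transition), 22 (A/G, transition), 25 (A/C, transversion), 27 (T/C, transition), 31 (A/G, transition).
Of the 9 differences, 8 transitions and 1 transversion over 38 sites: P = 8/38 = 0.210526, Q = 1/38 = 0.026316.
d = −0.5·ln(0.552632) − 0.25·ln(0.947368) = −0.5·(-0.593063) − 0.25·(-0.054068) = 0.3100.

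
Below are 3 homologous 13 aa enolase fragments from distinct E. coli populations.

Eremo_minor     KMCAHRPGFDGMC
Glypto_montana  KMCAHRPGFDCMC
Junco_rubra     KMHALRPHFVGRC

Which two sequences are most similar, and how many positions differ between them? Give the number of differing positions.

Pairwise Hamming distances:
  Eremo_minor vs Glypto_montana: 1
  Eremo_minor vs Junco_rubra: 5
  Glypto_montana vs Junco_rubra: 6
The smallest is 1, between Eremo_minor and Glypto_montana.

1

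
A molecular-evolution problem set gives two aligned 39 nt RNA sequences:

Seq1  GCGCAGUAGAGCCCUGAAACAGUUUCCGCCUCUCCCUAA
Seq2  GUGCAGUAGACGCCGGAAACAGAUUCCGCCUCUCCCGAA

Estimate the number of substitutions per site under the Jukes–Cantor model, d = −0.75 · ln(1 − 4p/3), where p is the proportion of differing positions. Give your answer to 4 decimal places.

0.1722

Mismatches occur at site 2 (C/U), site 11 (G/C), site 12 (C/G), site 15 (U/G), site 23 (U/A), site 37 (U/G).
p = 6/39 = 0.153846.
d = −0.75 · ln(1 − (4/3)·0.153846) = −0.75 · ln(0.794872) = −0.75 · (-0.229574) = 0.1722.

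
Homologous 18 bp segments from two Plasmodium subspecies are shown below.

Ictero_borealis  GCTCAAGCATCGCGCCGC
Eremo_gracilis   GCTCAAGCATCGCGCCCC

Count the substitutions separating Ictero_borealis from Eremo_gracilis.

The sequences differ at position 17 (G/C).
That gives 1 mismatch out of 18 aligned sites, so the Hamming distance is 1.

1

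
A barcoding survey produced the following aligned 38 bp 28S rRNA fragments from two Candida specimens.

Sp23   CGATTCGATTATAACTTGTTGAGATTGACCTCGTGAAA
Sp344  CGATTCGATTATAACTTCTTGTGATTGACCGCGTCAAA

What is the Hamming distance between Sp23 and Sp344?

Differing sites — 18:G/C; 22:A/T; 31:T/G; 35:G/C.
That gives 4 mismatches out of 38 aligned sites, so the Hamming distance is 4.

4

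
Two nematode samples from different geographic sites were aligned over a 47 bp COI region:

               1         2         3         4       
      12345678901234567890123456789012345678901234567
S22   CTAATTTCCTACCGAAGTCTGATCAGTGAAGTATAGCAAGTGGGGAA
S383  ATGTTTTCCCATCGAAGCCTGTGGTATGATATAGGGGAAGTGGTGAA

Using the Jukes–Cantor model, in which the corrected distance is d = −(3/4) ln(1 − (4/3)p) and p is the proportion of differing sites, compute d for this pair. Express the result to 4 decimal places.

0.4937

Differing sites — 1:C/A; 3:A/G; 4:A/T; 10:T/C; 12:C/T; 18:T/C; 22:A/T; 23:T/G; 24:C/G; 25:A/T; 26:G/A; 30:A/T; 31:G/A; 34:T/G; 35:A/G; 37:C/G; 44:G/T.
p = 17/47 = 0.361702.
d = −0.75 · ln(1 − (4/3)·0.361702) = −0.75 · ln(0.517731) = −0.75 · (-0.658299) = 0.4937.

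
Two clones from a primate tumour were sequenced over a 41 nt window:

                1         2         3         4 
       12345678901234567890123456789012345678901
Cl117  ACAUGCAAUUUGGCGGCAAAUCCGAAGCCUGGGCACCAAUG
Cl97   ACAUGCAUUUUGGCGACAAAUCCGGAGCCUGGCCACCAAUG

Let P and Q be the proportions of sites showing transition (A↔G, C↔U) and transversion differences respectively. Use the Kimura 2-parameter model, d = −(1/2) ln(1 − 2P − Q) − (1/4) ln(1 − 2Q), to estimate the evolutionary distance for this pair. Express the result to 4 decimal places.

The sequences differ at positions 8 (A/U, transversion), 16 (G/A, transition), 25 (A/G, transition), 33 (G/C, transversion).
Of the 4 differences, 2 transitions and 2 transversions over 41 sites: P = 2/41 = 0.048780, Q = 2/41 = 0.048780.
d = −0.5·ln(0.853660) − 0.25·ln(0.902440) = −0.5·(-0.158222) − 0.25·(-0.102653) = 0.1048.

0.1048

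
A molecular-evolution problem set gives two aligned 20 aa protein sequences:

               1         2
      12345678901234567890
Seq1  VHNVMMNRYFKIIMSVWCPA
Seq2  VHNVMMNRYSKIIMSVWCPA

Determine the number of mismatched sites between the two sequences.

1

Differing sites — 10:F/S.
That gives 1 mismatch out of 20 aligned sites, so the Hamming distance is 1.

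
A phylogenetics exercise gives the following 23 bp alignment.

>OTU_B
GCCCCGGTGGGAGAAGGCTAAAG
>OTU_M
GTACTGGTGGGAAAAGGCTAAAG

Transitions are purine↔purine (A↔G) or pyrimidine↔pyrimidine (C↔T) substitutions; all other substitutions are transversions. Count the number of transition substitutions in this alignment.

3

The sequences differ at positions 2 (C/T, transition), 3 (C/A, transversion), 5 (C/T, transition), 13 (G/A, transition).
Of the 4 differences, 3 transitions and 1 transversion, so the answer is 3.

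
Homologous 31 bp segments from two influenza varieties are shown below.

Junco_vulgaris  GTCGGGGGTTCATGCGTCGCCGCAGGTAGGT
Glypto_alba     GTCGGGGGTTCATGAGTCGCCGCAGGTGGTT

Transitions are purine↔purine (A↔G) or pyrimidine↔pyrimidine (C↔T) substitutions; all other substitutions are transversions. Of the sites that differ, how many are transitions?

Differing sites — 15:C/A (Tv); 28:A/G (Ti); 30:G/T (Tv).
Of the 3 differences, 1 transition and 2 transversions, so the answer is 1.

1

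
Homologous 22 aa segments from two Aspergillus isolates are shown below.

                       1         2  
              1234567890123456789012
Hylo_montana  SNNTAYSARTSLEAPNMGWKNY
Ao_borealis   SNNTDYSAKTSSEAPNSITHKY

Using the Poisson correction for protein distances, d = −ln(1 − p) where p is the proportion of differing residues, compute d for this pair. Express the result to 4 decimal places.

Mismatches occur at site 5 (A↔D), site 9 (R↔K), site 12 (L↔S), site 17 (M↔S), site 18 (G↔I), site 19 (W↔T), site 20 (K↔H), site 21 (N↔K).
p = 8/22 = 0.363636.
d = −ln(1 − 0.363636) = −ln(0.636364) = 0.4520.

0.4520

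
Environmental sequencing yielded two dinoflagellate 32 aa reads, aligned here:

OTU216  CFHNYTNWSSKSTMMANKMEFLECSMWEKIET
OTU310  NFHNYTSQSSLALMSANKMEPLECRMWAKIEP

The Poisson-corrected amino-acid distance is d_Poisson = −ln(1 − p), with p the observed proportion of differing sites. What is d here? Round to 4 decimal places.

0.4212

The sequences differ at positions 1 (C/N), 7 (N/S), 8 (W/Q), 11 (K/L), 12 (S/A), 13 (T/L), 15 (M/S), 21 (F/P), 25 (S/R), 28 (E/A), 32 (T/P).
p = 11/32 = 0.343750.
d = −ln(1 − 0.343750) = −ln(0.656250) = 0.4212.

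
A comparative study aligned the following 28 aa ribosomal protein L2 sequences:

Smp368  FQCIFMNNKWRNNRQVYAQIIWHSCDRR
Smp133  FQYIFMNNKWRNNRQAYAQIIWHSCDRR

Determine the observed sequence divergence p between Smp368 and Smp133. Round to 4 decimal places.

0.0714

The sequences differ at positions 3 (C/Y), 16 (V/A).
There are 2 differences over 28 sites, so p = 2/28 = 0.0714.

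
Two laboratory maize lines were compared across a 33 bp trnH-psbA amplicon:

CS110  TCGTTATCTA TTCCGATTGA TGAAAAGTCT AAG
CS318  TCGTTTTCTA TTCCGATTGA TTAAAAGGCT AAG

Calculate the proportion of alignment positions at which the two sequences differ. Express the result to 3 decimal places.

0.091

The sequences differ at positions 6 (A/T), 22 (G/T), 28 (T/G).
There are 3 differences over 33 sites, so p = 3/33 = 0.091.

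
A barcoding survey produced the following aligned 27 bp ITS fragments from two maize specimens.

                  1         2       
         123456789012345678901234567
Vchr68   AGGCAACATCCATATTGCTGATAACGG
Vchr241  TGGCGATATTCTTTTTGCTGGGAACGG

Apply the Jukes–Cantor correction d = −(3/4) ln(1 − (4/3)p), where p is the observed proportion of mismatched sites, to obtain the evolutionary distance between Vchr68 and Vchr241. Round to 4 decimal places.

The sequences differ at positions 1 (A/T), 5 (A/G), 7 (C/T), 10 (C/T), 12 (A/T), 14 (A/T), 21 (A/G), 22 (T/G).
p = 8/27 = 0.296296.
d = −0.75 · ln(1 − (4/3)·0.296296) = −0.75 · ln(0.604939) = −0.75 · (-0.502628) = 0.3770.

0.3770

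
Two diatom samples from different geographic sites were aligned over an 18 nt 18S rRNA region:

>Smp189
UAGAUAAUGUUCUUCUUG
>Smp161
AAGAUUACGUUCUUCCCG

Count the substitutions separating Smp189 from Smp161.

5

The sequences differ at positions 1 (U/A), 6 (A/U), 8 (U/C), 16 (U/C), 17 (U/C).
That gives 5 mismatches out of 18 aligned sites, so the Hamming distance is 5.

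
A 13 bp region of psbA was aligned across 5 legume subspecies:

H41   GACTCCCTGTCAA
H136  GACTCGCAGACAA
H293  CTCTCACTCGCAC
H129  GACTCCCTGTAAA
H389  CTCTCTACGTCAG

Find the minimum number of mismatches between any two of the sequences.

1

Pairwise Hamming distances:
  H41 vs H136: 3
  H41 vs H293: 6
  H41 vs H129: 1
  H41 vs H389: 6
  H136 vs H293: 7
  H136 vs H129: 4
  H136 vs H389: 7
  H293 vs H129: 7
  H293 vs H389: 6
  H129 vs H389: 7
The smallest is 1, between H41 and H129.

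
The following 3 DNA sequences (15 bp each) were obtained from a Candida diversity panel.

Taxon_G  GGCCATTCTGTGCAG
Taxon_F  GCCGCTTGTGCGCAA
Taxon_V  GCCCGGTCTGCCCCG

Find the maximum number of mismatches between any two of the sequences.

7

Pairwise Hamming distances:
  Taxon_G vs Taxon_F: 6
  Taxon_G vs Taxon_V: 6
  Taxon_F vs Taxon_V: 7
The largest is 7, between Taxon_F and Taxon_V.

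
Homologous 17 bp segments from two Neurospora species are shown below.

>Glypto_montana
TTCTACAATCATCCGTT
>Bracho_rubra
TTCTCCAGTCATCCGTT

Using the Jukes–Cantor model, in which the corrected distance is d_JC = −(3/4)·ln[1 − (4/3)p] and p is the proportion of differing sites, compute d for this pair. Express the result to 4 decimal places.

Differing sites — 5:A/C; 8:A/G.
p = 2/17 = 0.117647.
d = −0.75 · ln(1 − (4/3)·0.117647) = −0.75 · ln(0.843137) = −0.75 · (-0.170626) = 0.1280.

0.1280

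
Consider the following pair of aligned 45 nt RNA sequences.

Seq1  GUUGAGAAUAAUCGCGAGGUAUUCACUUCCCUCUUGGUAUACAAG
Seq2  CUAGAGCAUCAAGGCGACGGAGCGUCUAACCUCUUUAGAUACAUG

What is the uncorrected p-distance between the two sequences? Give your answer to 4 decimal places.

0.4000

The sequences differ at positions 1 (G/C), 3 (U/A), 7 (A/C), 10 (A/C), 12 (U/A), 13 (C/G), 18 (G/C), 20 (U/G), 22 (U/G), 23 (U/C), 24 (C/G), 25 (A/U), 28 (U/A), 29 (C/A), 36 (G/U), 37 (G/A), 38 (U/G), 44 (A/U).
There are 18 differences over 45 sites, so p = 18/45 = 0.4000.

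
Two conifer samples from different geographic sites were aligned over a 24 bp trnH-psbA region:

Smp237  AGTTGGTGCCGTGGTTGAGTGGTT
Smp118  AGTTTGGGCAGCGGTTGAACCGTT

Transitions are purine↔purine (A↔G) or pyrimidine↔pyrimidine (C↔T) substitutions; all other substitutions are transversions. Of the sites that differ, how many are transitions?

3

The sequences differ at positions 5 (G/T, transversion), 7 (T/G, transversion), 10 (C/A, transversion), 12 (T/C, transition), 19 (G/A, transition), 20 (T/C, transition), 21 (G/C, transversion).
Of the 7 differences, 3 transitions and 4 transversions, so the answer is 3.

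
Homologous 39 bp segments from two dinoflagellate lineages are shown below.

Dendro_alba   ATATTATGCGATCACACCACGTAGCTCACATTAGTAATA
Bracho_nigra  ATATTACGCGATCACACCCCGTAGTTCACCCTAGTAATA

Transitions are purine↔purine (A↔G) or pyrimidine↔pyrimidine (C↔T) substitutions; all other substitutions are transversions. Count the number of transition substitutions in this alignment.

Differing sites — 7:T/C (Ti); 19:A/C (Tv); 25:C/T (Ti); 30:A/C (Tv); 31:T/C (Ti).
Of the 5 differences, 3 transitions and 2 transversions, so the answer is 3.

3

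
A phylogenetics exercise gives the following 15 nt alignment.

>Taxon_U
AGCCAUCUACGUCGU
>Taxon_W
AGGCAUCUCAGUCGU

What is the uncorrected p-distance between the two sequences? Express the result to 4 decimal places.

0.2000

Differing sites — 3:C/G; 9:A/C; 10:C/A.
There are 3 differences over 15 sites, so p = 3/15 = 0.2000.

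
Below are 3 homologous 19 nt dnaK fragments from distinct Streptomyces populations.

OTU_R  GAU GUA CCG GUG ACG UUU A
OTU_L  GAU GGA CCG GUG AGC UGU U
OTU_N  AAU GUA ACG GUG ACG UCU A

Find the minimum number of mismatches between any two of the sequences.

Pairwise Hamming distances:
  OTU_R vs OTU_L: 5
  OTU_R vs OTU_N: 3
  OTU_L vs OTU_N: 7
The smallest is 3, between OTU_R and OTU_N.

3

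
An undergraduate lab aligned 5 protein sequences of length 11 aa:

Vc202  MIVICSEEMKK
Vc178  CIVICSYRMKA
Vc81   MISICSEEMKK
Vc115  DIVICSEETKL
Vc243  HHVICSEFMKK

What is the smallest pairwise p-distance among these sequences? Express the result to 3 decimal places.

Pairwise Hamming distances:
  Vc202 vs Vc178: 4
  Vc202 vs Vc81: 1
  Vc202 vs Vc115: 3
  Vc202 vs Vc243: 3
  Vc178 vs Vc81: 5
  Vc178 vs Vc115: 5
  Vc178 vs Vc243: 5
  Vc81 vs Vc115: 4
  Vc81 vs Vc243: 4
  Vc115 vs Vc243: 5
The smallest is 1 mismatch, between Vc202 and Vc81; p = 1/11 = 0.091.

0.091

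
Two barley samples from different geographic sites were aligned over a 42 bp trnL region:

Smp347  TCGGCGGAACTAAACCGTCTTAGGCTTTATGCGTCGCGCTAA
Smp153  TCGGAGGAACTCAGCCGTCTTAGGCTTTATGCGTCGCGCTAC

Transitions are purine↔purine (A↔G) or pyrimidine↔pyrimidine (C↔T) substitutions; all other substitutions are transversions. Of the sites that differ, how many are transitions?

Mismatches occur at site 5 (C↔A, transversion), site 12 (A↔C, transversion), site 14 (A↔G, transition), site 42 (A↔C, transversion).
Of the 4 differences, 1 transition and 3 transversions, so the answer is 1.

1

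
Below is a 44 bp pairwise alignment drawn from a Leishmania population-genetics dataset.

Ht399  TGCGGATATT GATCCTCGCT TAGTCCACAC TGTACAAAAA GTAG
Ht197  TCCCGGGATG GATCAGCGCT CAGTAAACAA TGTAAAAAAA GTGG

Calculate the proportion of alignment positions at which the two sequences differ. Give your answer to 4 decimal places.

Differing sites — 2:G/C; 4:G/C; 6:A/G; 7:T/G; 10:T/G; 15:C/A; 16:T/G; 21:T/C; 25:C/A; 26:C/A; 30:C/A; 35:C/A; 43:A/G.
There are 13 differences over 44 sites, so p = 13/44 = 0.2955.

0.2955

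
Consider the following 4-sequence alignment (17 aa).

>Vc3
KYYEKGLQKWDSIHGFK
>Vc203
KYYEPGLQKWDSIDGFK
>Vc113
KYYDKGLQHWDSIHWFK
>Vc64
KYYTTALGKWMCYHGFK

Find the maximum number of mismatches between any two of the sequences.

Pairwise Hamming distances:
  Vc3 vs Vc203: 2
  Vc3 vs Vc113: 3
  Vc3 vs Vc64: 7
  Vc203 vs Vc113: 5
  Vc203 vs Vc64: 8
  Vc113 vs Vc64: 9
The largest is 9, between Vc113 and Vc64.

9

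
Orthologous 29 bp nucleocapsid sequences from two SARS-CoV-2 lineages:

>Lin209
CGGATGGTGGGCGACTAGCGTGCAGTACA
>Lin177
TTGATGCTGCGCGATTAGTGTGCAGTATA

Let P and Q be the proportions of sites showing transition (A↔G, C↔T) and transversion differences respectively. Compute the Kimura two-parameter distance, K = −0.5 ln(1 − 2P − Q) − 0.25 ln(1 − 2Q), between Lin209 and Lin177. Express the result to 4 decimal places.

0.2964

Mismatches occur at site 1 (C→T, transition), site 2 (G→T, transversion), site 7 (G→C, transversion), site 10 (G→C, transversion), site 15 (C→T, transition), site 19 (C→T, transition), site 28 (C→T, transition).
Of the 7 differences, 4 transitions and 3 transversions over 29 sites: P = 4/29 = 0.137931, Q = 3/29 = 0.103448.
d = −0.5·ln(0.620690) − 0.25·ln(0.793104) = −0.5·(-0.476924) − 0.25·(-0.231801) = 0.2964.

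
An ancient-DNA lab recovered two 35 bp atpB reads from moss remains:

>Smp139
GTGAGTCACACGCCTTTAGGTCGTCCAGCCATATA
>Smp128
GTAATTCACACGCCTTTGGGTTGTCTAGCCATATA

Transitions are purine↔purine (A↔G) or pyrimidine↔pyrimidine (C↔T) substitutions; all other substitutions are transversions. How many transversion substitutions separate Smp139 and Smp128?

Differing sites — 3:G/A (Ti); 5:G/T (Tv); 18:A/G (Ti); 22:C/T (Ti); 26:C/T (Ti).
Of the 5 differences, 4 transitions and 1 transversion, so the answer is 1.

1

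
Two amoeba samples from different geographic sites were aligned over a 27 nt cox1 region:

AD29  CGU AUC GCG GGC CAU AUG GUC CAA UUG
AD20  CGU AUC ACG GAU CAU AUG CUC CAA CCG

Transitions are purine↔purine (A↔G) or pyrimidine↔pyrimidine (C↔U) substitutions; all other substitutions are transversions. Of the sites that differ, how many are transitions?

Mismatches occur at site 7 (G→A, transition), site 11 (G→A, transition), site 12 (C→U, transition), site 19 (G→C, transversion), site 25 (U→C, transition), site 26 (U→C, transition).
Of the 6 differences, 5 transitions and 1 transversion, so the answer is 5.

5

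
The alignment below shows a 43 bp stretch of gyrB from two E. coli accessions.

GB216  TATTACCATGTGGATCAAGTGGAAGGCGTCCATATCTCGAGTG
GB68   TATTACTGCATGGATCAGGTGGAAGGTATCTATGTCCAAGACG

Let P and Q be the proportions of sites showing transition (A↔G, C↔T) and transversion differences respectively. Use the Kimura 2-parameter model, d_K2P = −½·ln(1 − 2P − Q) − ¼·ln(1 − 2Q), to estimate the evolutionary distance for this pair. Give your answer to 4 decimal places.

0.5730

Differing sites — 7:C/T (Ti); 8:A/G (Ti); 9:T/C (Ti); 10:G/A (Ti); 18:A/G (Ti); 27:C/T (Ti); 28:G/A (Ti); 31:C/T (Ti); 34:A/G (Ti); 37:T/C (Ti); 38:C/A (Tv); 39:G/A (Ti); 40:A/G (Ti); 41:G/A (Ti); 42:T/C (Ti).
Of the 15 differences, 14 transitions and 1 transversion over 43 sites: P = 14/43 = 0.325581, Q = 1/43 = 0.023256.
d = −0.5·ln(0.325582) − 0.25·ln(0.953488) = −0.5·(-1.122141) − 0.25·(-0.047628) = 0.5730.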